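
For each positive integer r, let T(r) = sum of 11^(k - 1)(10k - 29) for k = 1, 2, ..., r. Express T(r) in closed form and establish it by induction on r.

T(r) = 11^r(r - 3) + 3

We claim T(r) = 11^r(r - 3) + 3 for all r ≥ 1.
When r = 1: T(1) = -19, and the closed form gives -19. They agree.
Suppose the result is true for r = k, so T(k) = 11^k(k - 3) + 3.
Then T(k+1) = T(k) + (11^k(10k - 19)) = (11^k(k - 3) + 3) + (11^k(10k - 19)).
Simplifying, T(k+1) = 11·11^k·k - 22·11^k + 3 = 11^(k+1)((k+1) - 3) + 3,
which is the closed form with r = k+1.
By induction, the statement is established for all r ≥ 1.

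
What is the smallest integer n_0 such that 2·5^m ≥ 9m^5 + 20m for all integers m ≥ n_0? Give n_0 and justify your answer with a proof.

n_0 = 7

At m = 6: 31250 < 70104, so the inequality fails and n_0 ≥ 7. We prove 2·5^m ≥ 9m^5 + 20m for all m ≥ 7.
Base step (m = 7): 2·5^m = 156250 and 9m^5 + 20m = 151403, so 156250 ≥ 151403.
Inductive step: assume the claim holds for m = k, so 2·5^k ≥ 9k^5 + 20k.
Then 2·5^(k + 1) = 5·(2·5^k) ≥ 5·(9k^5 + 20k).
Also, for k ≥ 7 we have 5·(9k^5 + 20k) ≥ 9(k+1)^5 + 20(k+1), since 5·(9k^5 + 20k) − (9(k+1)^5 + 20(k+1)) = 36k^5 - 45k^4 - 90k^3 - 90k^2 + 35k - 29, which is nonnegative for all k ≥ 7.
Combining, 2·5^(k + 1) ≥ 9(k+1)^5 + 20(k+1).
By the principle of mathematical induction, the result holds for all m ≥ 7.
Hence the smallest such n_0 is 7.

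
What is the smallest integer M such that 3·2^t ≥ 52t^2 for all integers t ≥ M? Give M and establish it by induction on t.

M = 12

At t = 11: 6144 < 6292, so the inequality fails and M ≥ 12. We prove 3·2^t ≥ 52t^2 for all t ≥ 12.
When t = 12: 3·2^t = 12288 and 52t^2 = 7488, so 12288 ≥ 7488.
Inductive step: suppose the statement holds for some j ≥ 12, so 3·2^j ≥ 52j^2.
Then 3·2^(j + 1) = 2·(3·2^j) ≥ 2·(52j^2).
Also, for j ≥ 12 we have 2·(52j^2) ≥ 52(j+1)^2, since 2 ≥ (1 + 1/j)^2 for all j ≥ 12.
Combining, 3·2^(j + 1) ≥ 52(j+1)^2.
By the principle of mathematical induction, the result holds for all t ≥ 12.
Hence the smallest such M is 12.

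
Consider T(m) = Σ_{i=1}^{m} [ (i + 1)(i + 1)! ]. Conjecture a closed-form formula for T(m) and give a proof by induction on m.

T(m) = (m + 2)! - 2

We claim T(m) = (m + 2)! - 2 for all m ≥ 1.
Base step (m = 1): T(1) = 4, and the closed form gives 4. They agree.
Inductive step: assume the claim holds for m = i, so T(i) = (i + 2)! - 2.
Then T(i+1) = T(i) + ((i + 2)(i + 2)!) = ((i + 2)! - 2) + ((i + 2)(i + 2)!).
Simplifying, T(i+1) = ((i+1) + 2)! - 2,
which is the closed form with m = i+1.
By the principle of mathematical induction, the result holds for all m ≥ 1.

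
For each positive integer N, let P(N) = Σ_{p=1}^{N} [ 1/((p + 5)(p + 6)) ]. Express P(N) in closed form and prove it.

We claim P(N) = N/(6(N + 6)) for all N ≥ 1.
When N = 1: P(1) = 1/42, and the closed form gives 1/42. They agree.
For the inductive step, assume it holds for an arbitrary p ≥ 1, so P(p) = p/(6(p + 6)).
Then P(p+1) = P(p) + (1/((p + 6)(p + 7))) = (p/(6(p + 6))) + (1/((p + 6)(p + 7))).
Simplifying, P(p+1) = (p + 1)/(6(p + 7)) = (p+1)/(6((p+1) + 6)),
which is the closed form with N = p+1.
Hence, by induction on N, the claim holds for every N ≥ 1.

P(N) = N/(6(N + 6))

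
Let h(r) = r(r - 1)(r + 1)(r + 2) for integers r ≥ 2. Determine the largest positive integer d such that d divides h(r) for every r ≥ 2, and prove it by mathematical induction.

d = 24

Computing the first values: h(2) = 24 and h(3) = 120; gcd(24, 120) = 24, so d ≤ 24.
We prove 24 | r(r - 1)(r + 1)(r + 2) for all r ≥ 2 by induction on r.
Base case (r = 2): h(2) = 24 = 24·(1), so 24 | h(2).
Inductive step: assume the claim holds for r = i, i.e. 24 | h(i). Then
h(i+1) − h(i) = i·(i+1)·(i+2)·(i+3) − (i-1)·i·(i+1)·(i+2) = i·(i+1)·(i+2)·[(i+3) − (i-1)] = 4·i·(i+1)·(i+2). The product of 3 consecutive integers is divisible by (3)! = 6, so h(i+1) − h(i) is divisible by 4·6 = 24. By the inductive hypothesis 24 | h(i), hence 24 | h(i+1).
By induction, the statement is established for all r ≥ 2.
Therefore the largest such d is 24.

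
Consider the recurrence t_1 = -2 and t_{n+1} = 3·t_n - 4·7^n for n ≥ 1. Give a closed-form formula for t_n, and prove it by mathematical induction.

Computing the first terms: t_1 = -2, t_2 = -34, t_3 = -298. This suggests t_n = 5·3^(n - 1) - 7^n.
When n = 1: the formula gives -2 = -2 = t_1.
Inductive step: suppose the statement holds for some r ≥ 1, so t_r = 5·3^(r - 1) - 7^r.
Then t_{r+1} = 3·t_r - 4·7^r = 3·(5·3^(r - 1) - 7^r) - 4·7^r = 5·3^r - 7^(r + 1) = 5·3^((r+1) - 1) - 7^(r+1),
which is the claimed formula at n = r+1.
By induction, the statement is established for all n ≥ 1.

t_n = 5·3^(n - 1) - 7^n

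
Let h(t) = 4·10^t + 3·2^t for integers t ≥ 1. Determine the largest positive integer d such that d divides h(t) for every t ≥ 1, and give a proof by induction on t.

d = 2

Computing the first values: h(1) = 46 and h(2) = 412; gcd(46, 412) = 2, so d ≤ 2.
We prove 2 | 4·10^t + 3·2^t for all t ≥ 1 by induction on t.
Base case (t = 1): h(1) = 46 = 2·(23), so 2 | h(1).
Suppose the result is true for t = p, i.e. 2 | h(p). Then
h(p+1) − 10·h(p) = (4·10^(p+1) + 3·2^(p+1)) − 10·(4·10^p + 3·2^p) = (3)·2^p·(2 − 10) = (-24)·2^p. Since 2 | h(p) by the inductive hypothesis, 2 | 10·h(p); and 2 | -24 since -24 = 2·-12. Therefore 2 | h(p+1).
By induction, the statement is established for all t ≥ 1.
Therefore the largest such d is 2.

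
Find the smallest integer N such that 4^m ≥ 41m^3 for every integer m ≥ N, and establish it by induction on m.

N = 7

At m = 6: 4096 < 8856, so the inequality fails and N ≥ 7. We prove 4^m ≥ 41m^3 for all m ≥ 7.
Base step (m = 7): 4^m = 16384 and 41m^3 = 14063, so 16384 ≥ 14063.
Suppose the result is true for m = k, so 4^k ≥ 41k^3.
Then 4^(k + 1) = 4·(4^k) ≥ 4·(41k^3).
Also, for k ≥ 7 we have 4·(41k^3) ≥ 41(k+1)^3, since 4 ≥ (1 + 1/k)^3 for all k ≥ 7.
Combining, 4^(k + 1) ≥ 41(k+1)^3.
By induction, the statement is established for all m ≥ 7.
Hence the smallest such N is 7.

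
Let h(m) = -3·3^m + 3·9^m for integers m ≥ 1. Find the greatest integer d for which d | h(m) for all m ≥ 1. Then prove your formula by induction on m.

d = 18

Computing the first values: h(1) = 18 and h(2) = 216; gcd(18, 216) = 18, so d ≤ 18.
We prove 18 | -3·3^m + 3·9^m for all m ≥ 1 by induction on m.
For the base case m = 1: h(1) = 18 = 18·(1), so 18 | h(1).
Inductive step: assume the claim holds for m = p, i.e. 18 | h(p). Then
h(p+1) − 9·h(p) = (-3·3^(p+1) + 3·9^(p+1)) − 9·(-3·3^p + 3·9^p) = (-3)·3^p·(3 − 9) = (18)·3^p. Since 18 | h(p) by the inductive hypothesis, 18 | 9·h(p); and 18 | 18 since 18 = 18·1. Therefore 18 | h(p+1).
Hence, by induction on m, the claim holds for every m ≥ 1.
Therefore the largest such d is 18.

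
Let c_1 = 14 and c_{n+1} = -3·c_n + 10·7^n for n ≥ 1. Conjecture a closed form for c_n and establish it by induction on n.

Computing the first terms: c_1 = 14, c_2 = 28, c_3 = 406. This suggests c_n = 7(-3)^(n - 1) + 7^n.
For the base case n = 1: the formula gives 14 = 14 = c_1.
Suppose the result is true for n = j, so c_j = 7(-3)^(j - 1) + 7^j.
Then c_{j+1} = -3·c_j + 10·7^j = -3·(7(-3)^(j - 1) + 7^j) + 10·7^j = 7(-3)^j + 7^(j + 1) = 7(-3)^((j+1) - 1) + 7^(j+1),
which is the claimed formula at n = j+1.
By induction, the statement is established for all n ≥ 1.

c_n = 7(-3)^(n - 1) + 7^n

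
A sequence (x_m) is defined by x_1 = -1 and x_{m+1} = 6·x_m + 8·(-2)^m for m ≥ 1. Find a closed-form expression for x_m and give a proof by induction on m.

x_m = -(-2)^m - 3·6^(m - 1)

Computing the first terms: x_1 = -1, x_2 = -22, x_3 = -100. This suggests x_m = -(-2)^m - 3·6^(m - 1).
When m = 1: the formula gives -1 = -1 = x_1.
Inductive step: assume the claim holds for m = p, so x_p = -(-2)^p - 3·6^(p - 1).
Then x_{p+1} = 6·x_p + 8·(-2)^p = 6·(-(-2)^p - 3·6^(p - 1)) + 8·(-2)^p = -(-2)^(p + 1) - 3·6^p = -(-2)^(p+1) - 3·6^((p+1) - 1),
which is the claimed formula at m = p+1.
By induction, the statement is established for all m ≥ 1.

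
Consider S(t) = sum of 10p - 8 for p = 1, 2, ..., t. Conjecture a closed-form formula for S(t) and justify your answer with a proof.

We claim S(t) = t(5t - 3) for all t ≥ 1.
For the base case t = 1: S(1) = 2, and the closed form gives 2. They agree.
Inductive step: suppose the statement holds for some p ≥ 1, so S(p) = p(5p - 3).
Then S(p+1) = S(p) + (10p + 2) = (p(5p - 3)) + (10p + 2).
Simplifying, S(p+1) = (p + 1)(5p + 2) = (p+1)(5(p+1) - 3),
which is the closed form with t = p+1.
By induction, the statement is established for all t ≥ 1.

S(t) = t(5t - 3)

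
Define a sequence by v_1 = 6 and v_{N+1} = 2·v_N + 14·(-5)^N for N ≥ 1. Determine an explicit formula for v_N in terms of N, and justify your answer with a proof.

Computing the first terms: v_1 = 6, v_2 = -58, v_3 = 234. This suggests v_N = -2(-5)^N - 2^(N + 1).
For the base case N = 1: the formula gives 6 = 6 = v_1.
Inductive step: assume the claim holds for N = j, so v_j = -2(-5)^j - 2^(j + 1).
Then v_{j+1} = 2·v_j + 14·(-5)^j = 2·(-2(-5)^j - 2^(j + 1)) + 14·(-5)^j = -2(-5)^(j + 1) - 2^(j + 2) = -2(-5)^(j+1) - 2^((j+1) + 1),
which is the claimed formula at N = j+1.
Hence, by induction on N, the claim holds for every N ≥ 1.

v_N = -2(-5)^N - 2^(N + 1)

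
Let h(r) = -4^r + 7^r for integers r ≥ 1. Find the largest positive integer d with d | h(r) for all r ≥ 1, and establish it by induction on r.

d = 3

Computing the first values: h(1) = 3 and h(2) = 33; gcd(3, 33) = 3, so d ≤ 3.
We prove 3 | -4^r + 7^r for all r ≥ 1 by induction on r.
Base case (r = 1): h(1) = 3 = 3·(1), so 3 | h(1).
Suppose the result is true for r = j, i.e. 3 | h(j). Then
7^{j+1} − 4^{j+1} = 7·7^j − 4·4^j = 7·(7^j − 4^j) + (3)·4^j. The first term is divisible by 3 by the inductive hypothesis, and the second term (3)·4^j is divisible by 3 since 3 | 3. Hence 3 | h(j+1).
By the principle of mathematical induction, the result holds for all r ≥ 1.
Therefore the largest such d is 3.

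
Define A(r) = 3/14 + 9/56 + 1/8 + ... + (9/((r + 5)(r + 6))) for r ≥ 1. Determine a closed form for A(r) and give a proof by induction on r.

A(r) = 3r/(2(r + 6))

We claim A(r) = 3r/(2(r + 6)) for all r ≥ 1.
When r = 1: A(1) = 3/14, and the closed form gives 3/14. They agree.
Suppose the result is true for r = p, so A(p) = 3p/(2(p + 6)).
Then A(p+1) = A(p) + (9/((p + 6)(p + 7))) = (3p/(2(p + 6))) + (9/((p + 6)(p + 7))).
Simplifying, A(p+1) = 3(p + 1)/(2(p + 7)) = 3(p+1)/(2((p+1) + 6)),
which is the closed form with r = p+1.
By induction, the statement is established for all r ≥ 1.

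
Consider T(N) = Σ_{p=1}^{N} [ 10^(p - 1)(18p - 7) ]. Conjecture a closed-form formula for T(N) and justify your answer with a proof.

T(N) = 10^N(2N - 1) + 1

We claim T(N) = 10^N(2N - 1) + 1 for all N ≥ 1.
For the base case N = 1: T(1) = 11, and the closed form gives 11. They agree.
Inductive step: assume the claim holds for N = p, so T(p) = 10^p(2p - 1) + 1.
Then T(p+1) = T(p) + (10^p(18p + 11)) = (10^p(2p - 1) + 1) + (10^p(18p + 11)).
Simplifying, T(p+1) = 20·10^p·p + 10·10^p + 1 = 10^(p+1)(2(p+1) - 1) + 1,
which is the closed form with N = p+1.
By induction, the statement is established for all N ≥ 1.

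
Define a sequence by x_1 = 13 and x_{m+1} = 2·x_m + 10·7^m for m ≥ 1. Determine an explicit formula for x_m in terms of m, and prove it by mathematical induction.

Computing the first terms: x_1 = 13, x_2 = 96, x_3 = 682. This suggests x_m = -2^(m - 1) + 2·7^m.
Base case (m = 1): the formula gives 13 = 13 = x_1.
Suppose the result is true for m = r, so x_r = -2^(r - 1) + 2·7^r.
Then x_{r+1} = 2·x_r + 10·7^r = 2·(-2^(r - 1) + 2·7^r) + 10·7^r = -2^r + 2·7^(r + 1) = -2^((r+1) - 1) + 2·7^(r+1),
which is the claimed formula at m = r+1.
Hence, by induction on m, the claim holds for every m ≥ 1.

x_m = -2^(m - 1) + 2·7^m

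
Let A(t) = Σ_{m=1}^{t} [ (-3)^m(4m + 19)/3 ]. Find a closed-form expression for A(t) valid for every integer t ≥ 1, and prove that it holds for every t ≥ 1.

We claim A(t) = (-3)^t(t + 5) - 5 for all t ≥ 1.
Base step (t = 1): A(1) = -23, and the closed form gives -23. They agree.
Inductive step: assume the claim holds for t = m, so A(m) = (-3)^m(m + 5) - 5.
Then A(m+1) = A(m) + ((-3)^m(-4m - 23)) = ((-3)^m(m + 5) - 5) + ((-3)^m(-4m - 23)).
Simplifying, A(m+1) = -3(-3)^m·m - 18(-3)^m - 5 = (-3)^(m+1)((m+1) + 5) - 5,
which is the closed form with t = m+1.
This completes the induction.

A(t) = (-3)^t(t + 5) - 5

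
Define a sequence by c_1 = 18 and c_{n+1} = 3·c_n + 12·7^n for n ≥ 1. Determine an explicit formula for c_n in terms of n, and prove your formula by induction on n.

c_n = -3^n + 3·7^n

Computing the first terms: c_1 = 18, c_2 = 138, c_3 = 1002. This suggests c_n = -3^n + 3·7^n.
Base case (n = 1): the formula gives 18 = 18 = c_1.
For the inductive step, assume it holds for an arbitrary m ≥ 1, so c_m = -3^m + 3·7^m.
Then c_{m+1} = 3·c_m + 12·7^m = 3·(-3^m + 3·7^m) + 12·7^m = -3^(m + 1) + 3·7^(m + 1),
which is the claimed formula at n = m+1.
Hence, by induction on n, the claim holds for every n ≥ 1.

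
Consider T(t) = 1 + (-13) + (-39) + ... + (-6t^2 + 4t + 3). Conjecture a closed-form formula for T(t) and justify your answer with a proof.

T(t) = -t(2t^2 + t - 4)

We claim T(t) = -t(2t^2 + t - 4) for all t ≥ 1.
For the base case t = 1: T(1) = 1, and the closed form gives 1. They agree.
Inductive step: suppose the statement holds for some r ≥ 1, so T(r) = r(-2r^2 - r + 4).
Then T(r+1) = T(r) + (-6r^2 - 8r + 1) = (r(-2r^2 - r + 4)) + (-6r^2 - 8r + 1).
Simplifying, T(r+1) = -(r + 1)(2r^2 + 5r - 1) = -(r+1)(2(r+1)^2 + (r+1) - 4),
which is the closed form with t = r+1.
Hence, by induction on t, the claim holds for every t ≥ 1.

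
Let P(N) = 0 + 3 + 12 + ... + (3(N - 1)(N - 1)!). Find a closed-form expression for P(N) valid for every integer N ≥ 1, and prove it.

We claim P(N) = 3N! - 3 for all N ≥ 1.
Base case (N = 1): P(1) = 0, and the closed form gives 0. They agree.
Inductive step: suppose the statement holds for some p ≥ 1, so P(p) = 3p! - 3.
Then P(p+1) = P(p) + (3p·p!) = (3p! - 3) + (3p·p!).
Simplifying, P(p+1) = 3(p+1)! - 3,
which is the closed form with N = p+1.
Hence, by induction on N, the claim holds for every N ≥ 1.

P(N) = 3N! - 3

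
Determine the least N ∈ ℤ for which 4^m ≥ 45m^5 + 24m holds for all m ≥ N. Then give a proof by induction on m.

At m = 11: 4194304 < 7247559, so the inequality fails and N ≥ 12. We prove 4^m ≥ 45m^5 + 24m for all m ≥ 12.
For the base case m = 12: 4^m = 16777216 and 45m^5 + 24m = 11197728, so 16777216 ≥ 11197728.
Inductive step: suppose the statement holds for some p ≥ 12, so 4^p ≥ 45p^5 + 24p.
Then 4^(p + 1) = 4·(4^p) ≥ 4·(45p^5 + 24p).
Also, for p ≥ 12 we have 4·(45p^5 + 24p) ≥ 45(p+1)^5 + 24(p+1), since 4·(45p^5 + 24p) − (45(p+1)^5 + 24(p+1)) = 135p^5 - 225p^4 - 450p^3 - 450p^2 - 153p - 69, which is nonnegative for all p ≥ 12.
Combining, 4^(p + 1) ≥ 45(p+1)^5 + 24(p+1).
By induction, the statement is established for all m ≥ 12.
Hence the smallest such N is 12.

N = 12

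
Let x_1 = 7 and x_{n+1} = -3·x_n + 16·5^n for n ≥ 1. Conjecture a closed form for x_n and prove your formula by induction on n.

Computing the first terms: x_1 = 7, x_2 = 59, x_3 = 223. This suggests x_n = (-3)^n + 2·5^n.
Base step (n = 1): the formula gives 7 = 7 = x_1.
Suppose the result is true for n = m, so x_m = (-3)^m + 2·5^m.
Then x_{m+1} = -3·x_m + 16·5^m = -3·((-3)^m + 2·5^m) + 16·5^m = (-3)^(m + 1) + 2·5^(m + 1),
which is the claimed formula at n = m+1.
This completes the induction.

x_n = (-3)^n + 2·5^n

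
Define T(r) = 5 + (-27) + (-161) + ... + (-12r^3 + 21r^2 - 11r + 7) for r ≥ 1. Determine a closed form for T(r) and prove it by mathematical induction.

We claim T(r) = -r(3r^3 - r^2 - 2r - 5) for all r ≥ 1.
Base step (r = 1): T(1) = 5, and the closed form gives 5. They agree.
Inductive step: assume the claim holds for r = j, so T(j) = j(-3j^3 + j^2 + 2j + 5).
Then T(j+1) = T(j) + (-12j^3 - 15j^2 - 5j + 5) = (j(-3j^3 + j^2 + 2j + 5)) + (-12j^3 - 15j^2 - 5j + 5).
Simplifying, T(j+1) = -(j + 1)(3j^3 + 8j^2 + 5j - 5) = -(j+1)(3(j+1)^3 - (j+1)^2 - 2(j+1) - 5),
which is the closed form with r = j+1.
This completes the induction.

T(r) = -r(3r^3 - r^2 - 2r - 5)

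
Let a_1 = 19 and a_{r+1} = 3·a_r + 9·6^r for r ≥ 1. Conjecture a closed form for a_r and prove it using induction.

a_r = 3^(r - 1) + 3·6^r

Computing the first terms: a_1 = 19, a_2 = 111, a_3 = 657. This suggests a_r = 3^(r - 1) + 3·6^r.
Base step (r = 1): the formula gives 19 = 19 = a_1.
Inductive step: assume the claim holds for r = m, so a_m = 3^(m - 1) + 3·6^m.
Then a_{m+1} = 3·a_m + 9·6^m = 3·(3^(m - 1) + 3·6^m) + 9·6^m = 3^m + 3·6^(m + 1) = 3^((m+1) - 1) + 3·6^(m+1),
which is the claimed formula at r = m+1.
Hence, by induction on r, the claim holds for every r ≥ 1.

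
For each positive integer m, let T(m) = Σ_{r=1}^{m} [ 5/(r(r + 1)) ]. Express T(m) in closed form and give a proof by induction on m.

We claim T(m) = 5m/(m + 1) for all m ≥ 1.
When m = 1: T(1) = 5/2, and the closed form gives 5/2. They agree.
Suppose the result is true for m = r, so T(r) = 5r/(r + 1).
Then T(r+1) = T(r) + (5/((r + 1)(r + 2))) = (5r/(r + 1)) + (5/((r + 1)(r + 2))).
Simplifying, T(r+1) = 5(r + 1)/(r + 2) = 5(r+1)/((r+1) + 1),
which is the closed form with m = r+1.
Hence, by induction on m, the claim holds for every m ≥ 1.

T(m) = 5m/(m + 1)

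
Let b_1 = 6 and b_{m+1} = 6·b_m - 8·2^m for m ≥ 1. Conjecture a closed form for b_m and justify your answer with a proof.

b_m = 2^(m + 1) + 2·6^(m - 1)

Computing the first terms: b_1 = 6, b_2 = 20, b_3 = 88. This suggests b_m = 2^(m + 1) + 2·6^(m - 1).
Base case (m = 1): the formula gives 6 = 6 = b_1.
For the inductive step, assume it holds for an arbitrary k ≥ 1, so b_k = 2^(k + 1) + 2·6^(k - 1).
Then b_{k+1} = 6·b_k - 8·2^k = 6·(2^(k + 1) + 2·6^(k - 1)) - 8·2^k = 2^(k + 2) + 2·6^k = 2^((k+1) + 1) + 2·6^((k+1) - 1),
which is the claimed formula at m = k+1.
This completes the induction.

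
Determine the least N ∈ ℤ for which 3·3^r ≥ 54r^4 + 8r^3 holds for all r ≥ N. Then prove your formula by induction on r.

At r = 11: 531441 < 801262, so the inequality fails and N ≥ 12. We prove 3·3^r ≥ 54r^4 + 8r^3 for all r ≥ 12.
Base step (r = 12): 3·3^r = 1594323 and 54r^4 + 8r^3 = 1133568, so 1594323 ≥ 1133568.
Suppose the result is true for r = j, so 3·3^j ≥ 54j^4 + 8j^3.
Then 3·3^(j + 1) = 3·(3·3^j) ≥ 3·(54j^4 + 8j^3).
Also, for j ≥ 12 we have 3·(54j^4 + 8j^3) ≥ 54(j+1)^4 + 8(j+1)^3, since 3·(54j^4 + 8j^3) − (54(j+1)^4 + 8(j+1)^3) = 108j^4 - 200j^3 - 348j^2 - 240j - 62, which is nonnegative for all j ≥ 12.
Combining, 3·3^(j + 1) ≥ 54(j+1)^4 + 8(j+1)^3.
This completes the induction.
Hence the smallest such N is 12.

N = 12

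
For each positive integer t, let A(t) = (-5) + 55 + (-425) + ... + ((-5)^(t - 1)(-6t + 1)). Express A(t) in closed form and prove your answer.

We claim A(t) = (-5)^t·t for all t ≥ 1.
For the base case t = 1: A(1) = -5, and the closed form gives -5. They agree.
Inductive step: assume the claim holds for t = m, so A(m) = (-5)^m·m.
Then A(m+1) = A(m) + ((-5)^m(-6m - 5)) = ((-5)^m·m) + ((-5)^m(-6m - 5)).
Simplifying, A(m+1) = (-5)^(m + 1)(m + 1) = (-5)^(m+1)·(m+1),
which is the closed form with t = m+1.
This completes the induction.

A(t) = (-5)^t·t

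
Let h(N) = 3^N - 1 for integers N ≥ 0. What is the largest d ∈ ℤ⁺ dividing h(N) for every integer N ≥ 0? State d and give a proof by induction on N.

d = 2

Computing the first values: h(0) = 0 and h(1) = 2; gcd(0, 2) = 2, so d ≤ 2.
We prove 2 | 3^N - 1 for all N ≥ 0 by induction on N.
When N = 0: h(0) = 0 = 2·(0), so 2 | h(0).
Inductive step: assume the claim holds for N = m, i.e. 2 | h(m). Then
h(m+1) = 3^(m+1) - 1 = 3·(3^m - 1) + 2 = 3·h(m) + 2. The first term is divisible by 2 by the inductive hypothesis, and 2 is divisible by 2. Hence 2 | h(m+1).
By induction, the statement is established for all N ≥ 0.
Therefore the largest such d is 2.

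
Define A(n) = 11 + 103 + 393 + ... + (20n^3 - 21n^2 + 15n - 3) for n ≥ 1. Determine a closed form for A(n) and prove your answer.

We claim A(n) = n(5n^3 + 3n^2 + 2n + 1) for all n ≥ 1.
Base case (n = 1): A(1) = 11, and the closed form gives 11. They agree.
For the inductive step, assume it holds for an arbitrary r ≥ 1, so A(r) = r(5r^3 + 3r^2 + 2r + 1).
Then A(r+1) = A(r) + (20r^3 + 39r^2 + 33r + 11) = (r(5r^3 + 3r^2 + 2r + 1)) + (20r^3 + 39r^2 + 33r + 11).
Simplifying, A(r+1) = (r + 1)(5r^3 + 18r^2 + 23r + 11) = (r+1)(5(r+1)^3 + 3(r+1)^2 + 2(r+1) + 1),
which is the closed form with n = r+1.
Hence, by induction on n, the claim holds for every n ≥ 1.

A(n) = n(5n^3 + 3n^2 + 2n + 1)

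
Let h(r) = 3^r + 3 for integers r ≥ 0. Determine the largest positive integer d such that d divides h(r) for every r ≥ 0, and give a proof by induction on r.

d = 2

Computing the first values: h(0) = 4 and h(1) = 6; gcd(4, 6) = 2, so d ≤ 2.
We prove 2 | 3^r + 3 for all r ≥ 0 by induction on r.
For the base case r = 0: h(0) = 4 = 2·(2), so 2 | h(0).
Inductive step: suppose the statement holds for some i ≥ 0, i.e. 2 | h(i). Then
h(i+1) = 3^(i+1) + 3 = 3·(3^i + 3) - 6 = 3·h(i) - 6. The first term is divisible by 2 by the inductive hypothesis, and -6 is divisible by 2. Hence 2 | h(i+1).
By induction, the statement is established for all r ≥ 0.
Therefore the largest such d is 2.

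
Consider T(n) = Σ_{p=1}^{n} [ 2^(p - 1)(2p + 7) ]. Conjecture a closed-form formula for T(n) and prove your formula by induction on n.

We claim T(n) = 2^n(2n + 5) - 5 for all n ≥ 1.
Base case (n = 1): T(1) = 9, and the closed form gives 9. They agree.
For the inductive step, assume it holds for an arbitrary p ≥ 1, so T(p) = 2^p(2p + 5) - 5.
Then T(p+1) = T(p) + (2^p(2p + 9)) = (2^p(2p + 5) - 5) + (2^p(2p + 9)).
Simplifying, T(p+1) = 4·2^p·p + 14·2^p - 5 = 2^(p+1)(2(p+1) + 5) - 5,
which is the closed form with n = p+1.
Hence, by induction on n, the claim holds for every n ≥ 1.

T(n) = 2^n(2n + 5) - 5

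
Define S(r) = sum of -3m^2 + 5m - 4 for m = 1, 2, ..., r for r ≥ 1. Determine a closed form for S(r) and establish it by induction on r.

S(r) = -r(r^2 - r + 2)

We claim S(r) = -r(r^2 - r + 2) for all r ≥ 1.
Base case (r = 1): S(1) = -2, and the closed form gives -2. They agree.
Inductive step: suppose the statement holds for some m ≥ 1, so S(m) = m(-m^2 + m - 2).
Then S(m+1) = S(m) + (-3m^2 - m - 2) = (m(-m^2 + m - 2)) + (-3m^2 - m - 2).
Simplifying, S(m+1) = -(m + 1)(m^2 + m + 2) = -(m+1)((m+1)^2 - (m+1) + 2),
which is the closed form with r = m+1.
By induction, the statement is established for all r ≥ 1.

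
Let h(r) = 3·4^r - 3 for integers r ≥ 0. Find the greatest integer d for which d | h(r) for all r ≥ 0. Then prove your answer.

Computing the first values: h(0) = 0 and h(1) = 9; gcd(0, 9) = 9, so d ≤ 9.
We prove 9 | 3·4^r - 3 for all r ≥ 0 by induction on r.
Base case (r = 0): h(0) = 0 = 9·(0), so 9 | h(0).
Inductive step: suppose the statement holds for some p ≥ 0, i.e. 9 | h(p). Then
h(p+1) = 3·4^(p+1) - 3 = 4·(3·4^p - 3) + 9 = 4·h(p) + 9. The first term is divisible by 9 by the inductive hypothesis, and 9 is divisible by 9. Hence 9 | h(p+1).
This completes the induction.
Therefore the largest such d is 9.

d = 9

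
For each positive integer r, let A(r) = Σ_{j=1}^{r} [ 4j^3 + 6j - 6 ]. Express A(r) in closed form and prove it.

A(r) = r(r^3 + 2r^2 + 4r - 3)

We claim A(r) = r(r^3 + 2r^2 + 4r - 3) for all r ≥ 1.
Base case (r = 1): A(1) = 4, and the closed form gives 4. They agree.
For the inductive step, assume it holds for an arbitrary j ≥ 1, so A(j) = j(j^3 + 2j^2 + 4j - 3).
Then A(j+1) = A(j) + (6j + 4(j + 1)^3) = (j(j^3 + 2j^2 + 4j - 3)) + (6j + 4(j + 1)^3).
Simplifying, A(j+1) = (j + 1)(j^3 + 5j^2 + 11j + 4) = (j+1)((j+1)^3 + 2(j+1)^2 + 4(j+1) - 3),
which is the closed form with r = j+1.
This completes the induction.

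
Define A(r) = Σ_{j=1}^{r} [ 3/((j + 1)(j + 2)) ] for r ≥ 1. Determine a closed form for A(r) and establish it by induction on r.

We claim A(r) = 3r/(2(r + 2)) for all r ≥ 1.
Base step (r = 1): A(1) = 1/2, and the closed form gives 1/2. They agree.
Suppose the result is true for r = j, so A(j) = 3j/(2(j + 2)).
Then A(j+1) = A(j) + (3/((j + 2)(j + 3))) = (3j/(2(j + 2))) + (3/((j + 2)(j + 3))).
Simplifying, A(j+1) = 3(j + 1)/(2(j + 3)) = 3(j+1)/(2((j+1) + 2)),
which is the closed form with r = j+1.
By the principle of mathematical induction, the result holds for all r ≥ 1.

A(r) = 3r/(2(r + 2))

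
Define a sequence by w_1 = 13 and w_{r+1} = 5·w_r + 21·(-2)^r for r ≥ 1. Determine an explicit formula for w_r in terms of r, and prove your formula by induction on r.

w_r = -3(-2)^r + 7·5^(r - 1)

Computing the first terms: w_1 = 13, w_2 = 23, w_3 = 199. This suggests w_r = -3(-2)^r + 7·5^(r - 1).
Base case (r = 1): the formula gives 13 = 13 = w_1.
For the inductive step, assume it holds for an arbitrary j ≥ 1, so w_j = -3(-2)^j + 7·5^(j - 1).
Then w_{j+1} = 5·w_j + 21·(-2)^j = 5·(-3(-2)^j + 7·5^(j - 1)) + 21·(-2)^j = -3(-2)^(j + 1) + 7·5^j = -3(-2)^(j+1) + 7·5^((j+1) - 1),
which is the claimed formula at r = j+1.
Hence, by induction on r, the claim holds for every r ≥ 1.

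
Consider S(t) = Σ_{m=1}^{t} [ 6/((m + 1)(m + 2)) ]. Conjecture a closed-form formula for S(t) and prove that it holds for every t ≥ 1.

S(t) = 3t/(t + 2)

We claim S(t) = 3t/(t + 2) for all t ≥ 1.
When t = 1: S(1) = 1, and the closed form gives 1. They agree.
Inductive step: assume the claim holds for t = m, so S(m) = 3m/(m + 2).
Then S(m+1) = S(m) + (6/((m + 2)(m + 3))) = (3m/(m + 2)) + (6/((m + 2)(m + 3))).
Simplifying, S(m+1) = 3(m + 1)/(m + 3) = 3(m+1)/((m+1) + 2),
which is the closed form with t = m+1.
This completes the induction.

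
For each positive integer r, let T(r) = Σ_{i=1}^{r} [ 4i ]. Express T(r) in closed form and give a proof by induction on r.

T(r) = 2r(r + 1)

We claim T(r) = 2r(r + 1) for all r ≥ 1.
Base case (r = 1): T(1) = 4, and the closed form gives 4. They agree.
Inductive step: suppose the statement holds for some i ≥ 1, so T(i) = 2i(i + 1).
Then T(i+1) = T(i) + (4i + 4) = (2i(i + 1)) + (4i + 4).
Simplifying, T(i+1) = 2(i + 1)(i + 2) = 2(i+1)((i+1) + 1),
which is the closed form with r = i+1.
Hence, by induction on r, the claim holds for every r ≥ 1.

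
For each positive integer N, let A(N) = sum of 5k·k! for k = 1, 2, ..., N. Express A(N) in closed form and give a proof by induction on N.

We claim A(N) = (5N + 5)N! - 5 for all N ≥ 1.
Base case (N = 1): A(1) = 5, and the closed form gives 5. They agree.
Inductive step: suppose the statement holds for some k ≥ 1, so A(k) = (5k + 5)k! - 5.
Then A(k+1) = A(k) + (5(k + 1)(k + 1)!) = ((5k + 5)k! - 5) + (5(k + 1)(k + 1)!).
Simplifying, A(k+1) = (5(k+1) + 5)(k+1)! - 5,
which is the closed form with N = k+1.
By the principle of mathematical induction, the result holds for all N ≥ 1.

A(N) = (5N + 5)N! - 5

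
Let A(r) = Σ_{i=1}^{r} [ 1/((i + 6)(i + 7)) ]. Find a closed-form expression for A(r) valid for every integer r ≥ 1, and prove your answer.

A(r) = r/(7(r + 7))

We claim A(r) = r/(7(r + 7)) for all r ≥ 1.
For the base case r = 1: A(1) = 1/56, and the closed form gives 1/56. They agree.
Suppose the result is true for r = i, so A(i) = i/(7(i + 7)).
Then A(i+1) = A(i) + (1/((i + 7)(i + 8))) = (i/(7(i + 7))) + (1/((i + 7)(i + 8))).
Simplifying, A(i+1) = (i + 1)/(7(i + 8)) = (i+1)/(7((i+1) + 7)),
which is the closed form with r = i+1.
By induction, the statement is established for all r ≥ 1.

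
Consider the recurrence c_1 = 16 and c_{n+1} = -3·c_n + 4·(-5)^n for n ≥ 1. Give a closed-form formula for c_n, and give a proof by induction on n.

c_n = -2(-3)^n - 2(-5)^n

Computing the first terms: c_1 = 16, c_2 = -68, c_3 = 304. This suggests c_n = -2(-3)^n - 2(-5)^n.
Base step (n = 1): the formula gives 16 = 16 = c_1.
For the inductive step, assume it holds for an arbitrary k ≥ 1, so c_k = -2(-3)^k - 2(-5)^k.
Then c_{k+1} = -3·c_k + 4·(-5)^k = -3·(-2(-3)^k - 2(-5)^k) + 4·(-5)^k = -2(-3)^(k + 1) - 2(-5)^(k + 1),
which is the claimed formula at n = k+1.
By the principle of mathematical induction, the result holds for all n ≥ 1.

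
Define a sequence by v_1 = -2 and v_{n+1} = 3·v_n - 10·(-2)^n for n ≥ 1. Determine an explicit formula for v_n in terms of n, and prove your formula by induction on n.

Computing the first terms: v_1 = -2, v_2 = 14, v_3 = 2. This suggests v_n = -(-2)^(n + 1) + 2·3^(n - 1).
Base case (n = 1): the formula gives -2 = -2 = v_1.
Inductive step: assume the claim holds for n = m, so v_m = -(-2)^(m + 1) + 2·3^(m - 1).
Then v_{m+1} = 3·v_m - 10·(-2)^m = 3·(-(-2)^(m + 1) + 2·3^(m - 1)) - 10·(-2)^m = -(-2)^(m + 2) + 2·3^m = -(-2)^((m+1) + 1) + 2·3^((m+1) - 1),
which is the claimed formula at n = m+1.
By the principle of mathematical induction, the result holds for all n ≥ 1.

v_n = -(-2)^(n + 1) + 2·3^(n - 1)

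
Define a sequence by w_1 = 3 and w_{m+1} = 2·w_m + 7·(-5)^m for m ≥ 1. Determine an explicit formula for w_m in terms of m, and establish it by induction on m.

w_m = -(-5)^m - 2^m

Computing the first terms: w_1 = 3, w_2 = -29, w_3 = 117. This suggests w_m = -(-5)^m - 2^m.
When m = 1: the formula gives 3 = 3 = w_1.
Inductive step: assume the claim holds for m = i, so w_i = -(-5)^i - 2^i.
Then w_{i+1} = 2·w_i + 7·(-5)^i = 2·(-(-5)^i - 2^i) + 7·(-5)^i = -(-5)^(i + 1) - 2^(i + 1),
which is the claimed formula at m = i+1.
By the principle of mathematical induction, the result holds for all m ≥ 1.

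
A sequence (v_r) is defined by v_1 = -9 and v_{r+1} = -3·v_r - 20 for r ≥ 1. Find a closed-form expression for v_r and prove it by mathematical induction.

Computing the first terms: v_1 = -9, v_2 = 7, v_3 = -41. This suggests v_r = -4(-3)^(r - 1) - 5.
Base case (r = 1): the formula gives -9 = -9 = v_1.
Inductive step: suppose the statement holds for some i ≥ 1, so v_i = -4(-3)^(i - 1) - 5.
Then v_{i+1} = -3·v_i - 20 = -3·(-4(-3)^(i - 1) - 5) - 20 = -4(-3)^i - 5 = -4(-3)^((i+1) - 1) - 5,
which is the claimed formula at r = i+1.
By induction, the statement is established for all r ≥ 1.

v_r = -4(-3)^(r - 1) - 5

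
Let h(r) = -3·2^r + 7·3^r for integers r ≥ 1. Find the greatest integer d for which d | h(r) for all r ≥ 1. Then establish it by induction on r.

d = 3

Computing the first values: h(1) = 15 and h(2) = 51; gcd(15, 51) = 3, so d ≤ 3.
We prove 3 | -3·2^r + 7·3^r for all r ≥ 1 by induction on r.
When r = 1: h(1) = 15 = 3·(5), so 3 | h(1).
For the inductive step, assume it holds for an arbitrary i ≥ 1, i.e. 3 | h(i). Then
h(i+1) − 3·h(i) = (-3·2^(i+1) + 7·3^(i+1)) − 3·(-3·2^i + 7·3^i) = (-3)·2^i·(2 − 3) = (3)·2^i. Since 3 | h(i) by the inductive hypothesis, 3 | 3·h(i); and 3 | 3 since 3 = 3·1. Therefore 3 | h(i+1).
Hence, by induction on r, the claim holds for every r ≥ 1.
Therefore the largest such d is 3.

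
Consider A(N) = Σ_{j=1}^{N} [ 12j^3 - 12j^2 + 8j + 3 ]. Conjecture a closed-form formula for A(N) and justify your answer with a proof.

A(N) = N(3N^3 + 2N^2 + N + 5)

We claim A(N) = N(3N^3 + 2N^2 + N + 5) for all N ≥ 1.
For the base case N = 1: A(1) = 11, and the closed form gives 11. They agree.
Inductive step: assume the claim holds for N = j, so A(j) = j(3j^3 + 2j^2 + j + 5).
Then A(j+1) = A(j) + (12j^3 + 24j^2 + 20j + 11) = (j(3j^3 + 2j^2 + j + 5)) + (12j^3 + 24j^2 + 20j + 11).
Simplifying, A(j+1) = (j + 1)(3j^3 + 11j^2 + 14j + 11) = (j+1)(3(j+1)^3 + 2(j+1)^2 + (j+1) + 5),
which is the closed form with N = j+1.
Hence, by induction on N, the claim holds for every N ≥ 1.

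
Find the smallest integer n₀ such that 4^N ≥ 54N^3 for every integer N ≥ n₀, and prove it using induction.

At N = 7: 16384 < 18522, so the inequality fails and n₀ ≥ 8. We prove 4^N ≥ 54N^3 for all N ≥ 8.
Base case (N = 8): 4^N = 65536 and 54N^3 = 27648, so 65536 ≥ 27648.
For the inductive step, assume it holds for an arbitrary k ≥ 8, so 4^k ≥ 54k^3.
Then 4^(k + 1) = 4·(4^k) ≥ 4·(54k^3).
Also, for k ≥ 8 we have 4·(54k^3) ≥ 54(k+1)^3, since 4 ≥ (1 + 1/k)^3 for all k ≥ 8.
Combining, 4^(k + 1) ≥ 54(k+1)^3.
By the principle of mathematical induction, the result holds for all N ≥ 8.
Hence the smallest such n₀ is 8.

n₀ = 8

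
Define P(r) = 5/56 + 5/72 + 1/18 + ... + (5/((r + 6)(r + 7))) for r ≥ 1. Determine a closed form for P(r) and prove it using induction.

We claim P(r) = 5r/(7(r + 7)) for all r ≥ 1.
Base step (r = 1): P(1) = 5/56, and the closed form gives 5/56. They agree.
Suppose the result is true for r = p, so P(p) = 5p/(7(p + 7)).
Then P(p+1) = P(p) + (5/((p + 7)(p + 8))) = (5p/(7(p + 7))) + (5/((p + 7)(p + 8))).
Simplifying, P(p+1) = 5(p + 1)/(7(p + 8)) = 5(p+1)/(7((p+1) + 7)),
which is the closed form with r = p+1.
This completes the induction.

P(r) = 5r/(7(r + 7))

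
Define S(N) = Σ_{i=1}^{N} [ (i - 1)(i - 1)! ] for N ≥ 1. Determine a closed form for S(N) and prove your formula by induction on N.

We claim S(N) = N! - 1 for all N ≥ 1.
Base step (N = 1): S(1) = 0, and the closed form gives 0. They agree.
For the inductive step, assume it holds for an arbitrary i ≥ 1, so S(i) = i! - 1.
Then S(i+1) = S(i) + (i·i!) = (i! - 1) + (i·i!).
Simplifying, S(i+1) = (i+1)! - 1,
which is the closed form with N = i+1.
Hence, by induction on N, the claim holds for every N ≥ 1.

S(N) = N! - 1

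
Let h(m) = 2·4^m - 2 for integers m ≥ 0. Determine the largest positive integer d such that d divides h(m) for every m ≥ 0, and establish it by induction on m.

Computing the first values: h(0) = 0 and h(1) = 6; gcd(0, 6) = 6, so d ≤ 6.
We prove 6 | 2·4^m - 2 for all m ≥ 0 by induction on m.
Base case (m = 0): h(0) = 0 = 6·(0), so 6 | h(0).
Inductive step: suppose the statement holds for some r ≥ 0, i.e. 6 | h(r). Then
h(r+1) = 2·4^(r+1) - 2 = 4·(2·4^r - 2) + 6 = 4·h(r) + 6. The first term is divisible by 6 by the inductive hypothesis, and 6 is divisible by 6. Hence 6 | h(r+1).
By induction, the statement is established for all m ≥ 0.
Therefore the largest such d is 6.

d = 6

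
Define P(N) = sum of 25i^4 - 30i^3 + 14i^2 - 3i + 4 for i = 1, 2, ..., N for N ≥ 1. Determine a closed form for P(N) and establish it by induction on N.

P(N) = N(5N^4 + 5N^3 - 2N^2 - 2N + 4)

We claim P(N) = N(5N^4 + 5N^3 - 2N^2 - 2N + 4) for all N ≥ 1.
Base step (N = 1): P(1) = 10, and the closed form gives 10. They agree.
Inductive step: assume the claim holds for N = i, so P(i) = i(5i^4 + 5i^3 - 2i^2 - 2i + 4).
Then P(i+1) = P(i) + (25i^4 + 70i^3 + 74i^2 + 35i + 10) = (i(5i^4 + 5i^3 - 2i^2 - 2i + 4)) + (25i^4 + 70i^3 + 74i^2 + 35i + 10).
Simplifying, P(i+1) = (i + 1)(5i^4 + 25i^3 + 43i^2 + 29i + 10) = (i+1)(5(i+1)^4 + 5(i+1)^3 - 2(i+1)^2 - 2(i+1) + 4),
which is the closed form with N = i+1.
This completes the induction.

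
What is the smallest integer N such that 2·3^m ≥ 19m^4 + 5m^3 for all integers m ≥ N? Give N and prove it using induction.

At m = 10: 118098 < 195000, so the inequality fails and N ≥ 11. We prove 2·3^m ≥ 19m^4 + 5m^3 for all m ≥ 11.
Base case (m = 11): 2·3^m = 354294 and 19m^4 + 5m^3 = 284834, so 354294 ≥ 284834.
Inductive step: suppose the statement holds for some k ≥ 11, so 2·3^k ≥ 19k^4 + 5k^3.
Then 2·3^(k + 1) = 3·(2·3^k) ≥ 3·(19k^4 + 5k^3).
Also, for k ≥ 11 we have 3·(19k^4 + 5k^3) ≥ 19(k+1)^4 + 5(k+1)^3, since 3·(19k^4 + 5k^3) − (19(k+1)^4 + 5(k+1)^3) = 38k^4 - 66k^3 - 129k^2 - 91k - 24, which is nonnegative for all k ≥ 11.
Combining, 2·3^(k + 1) ≥ 19(k+1)^4 + 5(k+1)^3.
This completes the induction.
Hence the smallest such N is 11.

N = 11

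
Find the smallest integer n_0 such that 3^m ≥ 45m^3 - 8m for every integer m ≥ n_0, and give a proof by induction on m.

At m = 9: 19683 < 32733, so the inequality fails and n_0 ≥ 10. We prove 3^m ≥ 45m^3 - 8m for all m ≥ 10.
For the base case m = 10: 3^m = 59049 and 45m^3 - 8m = 44920, so 59049 ≥ 44920.
Inductive step: assume the claim holds for m = k, so 3^k ≥ 45k^3 - 8k.
Then 3^(k + 1) = 3·(3^k) ≥ 3·(45k^3 - 8k).
Also, for k ≥ 10 we have 3·(45k^3 - 8k) ≥ 45(k+1)^3 - 8(k+1), since 3·(45k^3 - 8k) − (45(k+1)^3 - 8(k+1)) = 90k^3 - 135k^2 - 151k - 37, which is nonnegative for all k ≥ 10.
Combining, 3^(k + 1) ≥ 45(k+1)^3 - 8(k+1).
This completes the induction.
Hence the smallest such n_0 is 10.

n_0 = 10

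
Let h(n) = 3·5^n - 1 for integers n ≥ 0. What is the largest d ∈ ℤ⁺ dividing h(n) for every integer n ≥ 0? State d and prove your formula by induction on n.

d = 2

Computing the first values: h(0) = 2 and h(1) = 14; gcd(2, 14) = 2, so d ≤ 2.
We prove 2 | 3·5^n - 1 for all n ≥ 0 by induction on n.
When n = 0: h(0) = 2 = 2·(1), so 2 | h(0).
For the inductive step, assume it holds for an arbitrary p ≥ 0, i.e. 2 | h(p). Then
h(p+1) = 3·5^(p+1) - 1 = 5·(3·5^p - 1) + 4 = 5·h(p) + 4. The first term is divisible by 2 by the inductive hypothesis, and 4 is divisible by 2. Hence 2 | h(p+1).
By the principle of mathematical induction, the result holds for all n ≥ 0.
Therefore the largest such d is 2.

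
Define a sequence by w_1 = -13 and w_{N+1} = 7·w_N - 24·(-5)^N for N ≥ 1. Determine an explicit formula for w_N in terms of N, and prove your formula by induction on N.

w_N = 2(-5)^N - 3·7^(N - 1)

Computing the first terms: w_1 = -13, w_2 = 29, w_3 = -397. This suggests w_N = 2(-5)^N - 3·7^(N - 1).
Base step (N = 1): the formula gives -13 = -13 = w_1.
Inductive step: assume the claim holds for N = r, so w_r = 2(-5)^r - 3·7^(r - 1).
Then w_{r+1} = 7·w_r - 24·(-5)^r = 7·(2(-5)^r - 3·7^(r - 1)) - 24·(-5)^r = 2(-5)^(r + 1) - 3·7^r = 2(-5)^(r+1) - 3·7^((r+1) - 1),
which is the claimed formula at N = r+1.
By induction, the statement is established for all N ≥ 1.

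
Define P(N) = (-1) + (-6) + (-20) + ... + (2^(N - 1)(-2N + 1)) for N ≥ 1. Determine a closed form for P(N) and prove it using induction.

We claim P(N) = 2^N(-2N + 3) - 3 for all N ≥ 1.
Base case (N = 1): P(1) = -1, and the closed form gives -1. They agree.
Suppose the result is true for N = m, so P(m) = 2^m(-2m + 3) - 3.
Then P(m+1) = P(m) + (2^m(-2m - 1)) = (2^m(-2m + 3) - 3) + (2^m(-2m - 1)).
Simplifying, P(m+1) = 2^(m + 1) - 2^(m + 2)m - 3 = 2^(m+1)(-2(m+1) + 3) - 3,
which is the closed form with N = m+1.
By induction, the statement is established for all N ≥ 1.

P(N) = 2^N(-2N + 3) - 3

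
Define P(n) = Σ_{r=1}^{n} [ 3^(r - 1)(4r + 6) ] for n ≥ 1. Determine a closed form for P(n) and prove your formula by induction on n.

P(n) = 2·3^n(n + 1) - 2

We claim P(n) = 2·3^n(n + 1) - 2 for all n ≥ 1.
When n = 1: P(1) = 10, and the closed form gives 10. They agree.
Suppose the result is true for n = r, so P(r) = 2·3^r(r + 1) - 2.
Then P(r+1) = P(r) + (3^r(4r + 10)) = (2·3^r(r + 1) - 2) + (3^r(4r + 10)).
Simplifying, P(r+1) = 6·3^r·r + 12·3^r - 2 = 2·3^(r+1)((r+1) + 1) - 2,
which is the closed form with n = r+1.
By the principle of mathematical induction, the result holds for all n ≥ 1.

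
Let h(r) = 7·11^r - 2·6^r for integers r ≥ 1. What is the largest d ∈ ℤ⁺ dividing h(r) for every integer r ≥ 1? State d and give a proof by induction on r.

Computing the first values: h(1) = 65 and h(2) = 775; gcd(65, 775) = 5, so d ≤ 5.
We prove 5 | 7·11^r - 2·6^r for all r ≥ 1 by induction on r.
Base case (r = 1): h(1) = 65 = 5·(13), so 5 | h(1).
For the inductive step, assume it holds for an arbitrary i ≥ 1, i.e. 5 | h(i). Then
h(i+1) − 11·h(i) = (7·11^(i+1) - 2·6^(i+1)) − 11·(7·11^i - 2·6^i) = (-2)·6^i·(6 − 11) = (10)·6^i. Since 5 | h(i) by the inductive hypothesis, 5 | 11·h(i); and 5 | 10 since 10 = 5·2. Therefore 5 | h(i+1).
By induction, the statement is established for all r ≥ 1.
Therefore the largest such d is 5.

d = 5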